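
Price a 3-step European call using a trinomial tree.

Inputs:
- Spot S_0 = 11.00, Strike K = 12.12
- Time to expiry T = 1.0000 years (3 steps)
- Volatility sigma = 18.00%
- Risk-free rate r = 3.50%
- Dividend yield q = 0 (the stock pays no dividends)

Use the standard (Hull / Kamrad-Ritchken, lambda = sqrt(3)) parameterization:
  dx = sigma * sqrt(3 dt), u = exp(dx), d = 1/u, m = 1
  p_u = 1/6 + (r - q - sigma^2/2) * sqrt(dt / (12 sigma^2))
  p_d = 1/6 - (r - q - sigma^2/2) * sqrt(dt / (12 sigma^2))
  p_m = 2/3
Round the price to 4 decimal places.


dt = T/N = 0.333333; dx = sigma*sqrt(3*dt) = 0.180000
u = exp(dx) = 1.197217; d = 1/u = 0.835270
p_u = 0.184074, p_m = 0.666667, p_d = 0.149259
Discount per step: exp(-r*dt) = 0.988401
Stock lattice S(k, j) with j the centered position index:
  k=0: S(0,+0) = 11.0000
  k=1: S(1,-1) = 9.1880; S(1,+0) = 11.0000; S(1,+1) = 13.1694
  k=2: S(2,-2) = 7.6744; S(2,-1) = 9.1880; S(2,+0) = 11.0000; S(2,+1) = 13.1694; S(2,+2) = 15.7666
  k=3: S(3,-3) = 6.4102; S(3,-2) = 7.6744; S(3,-1) = 9.1880; S(3,+0) = 11.0000; S(3,+1) = 13.1694; S(3,+2) = 15.7666; S(3,+3) = 18.8761
Terminal payoffs V(N, j) = max(S_T - K, 0):
  V(3,-3) = 0.000000; V(3,-2) = 0.000000; V(3,-1) = 0.000000; V(3,+0) = 0.000000; V(3,+1) = 1.049391; V(3,+2) = 3.646624; V(3,+3) = 6.756075
Backward induction: V(k, j) = exp(-r*dt) * [p_u * V(k+1, j+1) + p_m * V(k+1, j) + p_d * V(k+1, j-1)]
  V(2,-2) = exp(-r*dt) * [p_u*0.000000 + p_m*0.000000 + p_d*0.000000] = 0.000000
  V(2,-1) = exp(-r*dt) * [p_u*0.000000 + p_m*0.000000 + p_d*0.000000] = 0.000000
  V(2,+0) = exp(-r*dt) * [p_u*1.049391 + p_m*0.000000 + p_d*0.000000] = 0.190925
  V(2,+1) = exp(-r*dt) * [p_u*3.646624 + p_m*1.049391 + p_d*0.000000] = 1.354943
  V(2,+2) = exp(-r*dt) * [p_u*6.756075 + p_m*3.646624 + p_d*1.049391] = 3.786893
  V(1,-1) = exp(-r*dt) * [p_u*0.190925 + p_m*0.000000 + p_d*0.000000] = 0.034737
  V(1,+0) = exp(-r*dt) * [p_u*1.354943 + p_m*0.190925 + p_d*0.000000] = 0.372324
  V(1,+1) = exp(-r*dt) * [p_u*3.786893 + p_m*1.354943 + p_d*0.190925] = 1.609968
  V(0,+0) = exp(-r*dt) * [p_u*1.609968 + p_m*0.372324 + p_d*0.034737] = 0.543378

Answer: Price = V(0,0) = 0.5434


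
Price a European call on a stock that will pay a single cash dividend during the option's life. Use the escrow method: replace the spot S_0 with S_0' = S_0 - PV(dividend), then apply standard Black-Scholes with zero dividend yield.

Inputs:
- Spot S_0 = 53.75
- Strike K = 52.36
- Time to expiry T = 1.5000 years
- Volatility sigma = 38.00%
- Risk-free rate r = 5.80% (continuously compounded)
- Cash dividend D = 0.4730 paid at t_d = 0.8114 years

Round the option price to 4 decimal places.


PV(D) = D * exp(-r * t_d) = 0.4730 * 0.95402901 = 0.45125572
S_0' = S_0 - PV(D) = 53.7500 - 0.45125572 = 53.29874428
d1 = (ln(S_0'/K) + (r + sigma^2/2)*T) / (sigma*sqrt(T)) = 0.45781786
d2 = d1 - sigma*sqrt(T) = -0.00758519
exp(-rT) = 0.91667710
N(d1) = 0.67645835; N(d2) = 0.49697398
C = S_0' * N(d1) - K * exp(-rT) * N(d2) = 53.29874428 * 0.67645835 - 52.3600 * 0.91667710 * 0.49697398 = 12.2010

Answer: Price = 12.2010


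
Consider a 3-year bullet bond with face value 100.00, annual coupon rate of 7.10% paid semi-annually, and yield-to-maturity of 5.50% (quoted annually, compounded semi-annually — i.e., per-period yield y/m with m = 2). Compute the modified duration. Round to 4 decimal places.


Coupon per period c = face * coupon_rate / m = 3.550000
Periods per year m = 2; per-period yield y/m = 0.027500
Number of cashflows N = 6
Cashflows (t years, CF_t, discount factor 1/(1+y/m)^(m*t), PV):
  t = 0.5000: CF_t = 3.550000, DF = 0.973236, PV = 3.454988
  t = 1.0000: CF_t = 3.550000, DF = 0.947188, PV = 3.362519
  t = 1.5000: CF_t = 3.550000, DF = 0.921838, PV = 3.272524
  t = 2.0000: CF_t = 3.550000, DF = 0.897166, PV = 3.184938
  t = 2.5000: CF_t = 3.550000, DF = 0.873154, PV = 3.099697
  t = 3.0000: CF_t = 103.550000, DF = 0.849785, PV = 87.995228
Price P = sum_t PV_t = 104.369893
First compute Macaulay numerator sum_t t * PV_t:
  t * PV_t at t = 0.5000: 1.727494
  t * PV_t at t = 1.0000: 3.362519
  t * PV_t at t = 1.5000: 4.908786
  t * PV_t at t = 2.0000: 6.369877
  t * PV_t at t = 2.5000: 7.749242
  t * PV_t at t = 3.0000: 263.985683
Macaulay duration D = 288.103601 / 104.369893 = 2.760409
Modified duration = D / (1 + y/m) = 2.760409 / (1 + 0.027500) = 2.686530

Answer: Modified duration = 2.6865


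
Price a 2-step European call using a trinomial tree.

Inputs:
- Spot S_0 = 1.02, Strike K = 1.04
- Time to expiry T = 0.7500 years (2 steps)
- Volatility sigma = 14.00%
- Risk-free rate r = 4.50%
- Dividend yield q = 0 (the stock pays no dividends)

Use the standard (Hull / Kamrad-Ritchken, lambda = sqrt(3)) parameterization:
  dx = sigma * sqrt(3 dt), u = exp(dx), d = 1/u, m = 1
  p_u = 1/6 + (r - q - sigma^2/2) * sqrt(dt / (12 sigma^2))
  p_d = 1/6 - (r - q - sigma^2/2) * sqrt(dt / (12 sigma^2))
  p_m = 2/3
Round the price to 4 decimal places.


Answer: Price = V(0,0) = 0.0533

Derivation:
dt = T/N = 0.375000; dx = sigma*sqrt(3*dt) = 0.148492
u = exp(dx) = 1.160084; d = 1/u = 0.862007
p_u = 0.211113, p_m = 0.666667, p_d = 0.122220
Discount per step: exp(-r*dt) = 0.983267
Stock lattice S(k, j) with j the centered position index:
  k=0: S(0,+0) = 1.0200
  k=1: S(1,-1) = 0.8792; S(1,+0) = 1.0200; S(1,+1) = 1.1833
  k=2: S(2,-2) = 0.7579; S(2,-1) = 0.8792; S(2,+0) = 1.0200; S(2,+1) = 1.1833; S(2,+2) = 1.3727
Terminal payoffs V(N, j) = max(S_T - K, 0):
  V(2,-2) = 0.000000; V(2,-1) = 0.000000; V(2,+0) = 0.000000; V(2,+1) = 0.143286; V(2,+2) = 0.332711
Backward induction: V(k, j) = exp(-r*dt) * [p_u * V(k+1, j+1) + p_m * V(k+1, j) + p_d * V(k+1, j-1)]
  V(1,-1) = exp(-r*dt) * [p_u*0.000000 + p_m*0.000000 + p_d*0.000000] = 0.000000
  V(1,+0) = exp(-r*dt) * [p_u*0.143286 + p_m*0.000000 + p_d*0.000000] = 0.029743
  V(1,+1) = exp(-r*dt) * [p_u*0.332711 + p_m*0.143286 + p_d*0.000000] = 0.162990
  V(0,+0) = exp(-r*dt) * [p_u*0.162990 + p_m*0.029743 + p_d*0.000000] = 0.053331


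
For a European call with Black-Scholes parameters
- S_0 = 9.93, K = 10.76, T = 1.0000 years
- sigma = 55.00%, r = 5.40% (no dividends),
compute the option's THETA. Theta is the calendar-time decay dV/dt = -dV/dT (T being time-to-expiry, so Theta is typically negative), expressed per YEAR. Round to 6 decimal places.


d1 = 0.2272271333; d2 = -0.3227728667
phi(d1) = 0.3887749575; exp(-qT) = 1.0000000000; exp(-rT) = 0.9474321065
Theta = -S*exp(-qT)*phi(d1)*sigma/(2*sqrt(T)) - r*K*exp(-rT)*N(d2) + q*S*exp(-qT)*N(d1)
N(d1) = 0.5898764349; N(d2) = 0.3734336317; sqrt(T) = 1.0000000000
Term 1 = -9.9300 * 1.0000000000 * 0.3887749575 * 0.5500 / (2 * 1.0000000000) = -1.0616472152
Term 2 = -0.0540 * 10.7600 * 0.9474321065 * 0.3734336317 = -0.2055737023
Term 3 = 0 (no dividend yield, q = 0)
Theta = -1.0616472152 + (-0.2055737023) + (0.0000000000) = -1.267221

Answer: Theta = -1.267221


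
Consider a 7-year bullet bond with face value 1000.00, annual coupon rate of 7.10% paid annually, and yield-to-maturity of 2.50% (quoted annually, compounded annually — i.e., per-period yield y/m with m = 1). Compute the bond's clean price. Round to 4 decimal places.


Coupon per period c = face * coupon_rate / m = 71.000000
Periods per year m = 1; per-period yield y/m = 0.025000
Number of cashflows N = 7
Cashflows (t years, CF_t, discount factor 1/(1+y/m)^(m*t), PV):
  t = 1.0000: CF_t = 71.000000, DF = 0.975610, PV = 69.268293
  t = 2.0000: CF_t = 71.000000, DF = 0.951814, PV = 67.578822
  t = 3.0000: CF_t = 71.000000, DF = 0.928599, PV = 65.930558
  t = 4.0000: CF_t = 71.000000, DF = 0.905951, PV = 64.322496
  t = 5.0000: CF_t = 71.000000, DF = 0.883854, PV = 62.753654
  t = 6.0000: CF_t = 71.000000, DF = 0.862297, PV = 61.223077
  t = 7.0000: CF_t = 1071.000000, DF = 0.841265, PV = 900.995067
Price P = sum_t PV_t = 1292.071967

Answer: Price = 1292.0720


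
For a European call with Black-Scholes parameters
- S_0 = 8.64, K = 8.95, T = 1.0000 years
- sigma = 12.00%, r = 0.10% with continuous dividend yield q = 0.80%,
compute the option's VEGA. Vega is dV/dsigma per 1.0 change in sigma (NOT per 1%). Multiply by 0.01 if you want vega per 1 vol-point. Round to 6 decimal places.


Answer: Vega = 3.276597

Derivation:
d1 = -0.2920912456; d2 = -0.4120912456
phi(d1) = 0.3822818248; exp(-qT) = 0.9920319148; exp(-rT) = 0.9990004998
Vega = S * exp(-qT) * phi(d1) * sqrt(T) = 8.6400 * 0.9920319148 * 0.3822818248 * 1.0000000000 = 3.276597


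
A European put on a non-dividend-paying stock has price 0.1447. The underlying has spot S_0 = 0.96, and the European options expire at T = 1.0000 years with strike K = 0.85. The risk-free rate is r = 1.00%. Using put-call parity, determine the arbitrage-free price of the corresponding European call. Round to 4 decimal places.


Answer: Call price = 0.2632

Derivation:
Put-call parity: C - P = S_0 * exp(-qT) - K * exp(-rT).
S_0 * exp(-qT) = 0.9600 * 1.00000000 = 0.96000000
K * exp(-rT) = 0.8500 * 0.99004983 = 0.84154236
C = P + S*exp(-qT) - K*exp(-rT)
C = 0.1447 + 0.96000000 - 0.84154236 = 0.2632


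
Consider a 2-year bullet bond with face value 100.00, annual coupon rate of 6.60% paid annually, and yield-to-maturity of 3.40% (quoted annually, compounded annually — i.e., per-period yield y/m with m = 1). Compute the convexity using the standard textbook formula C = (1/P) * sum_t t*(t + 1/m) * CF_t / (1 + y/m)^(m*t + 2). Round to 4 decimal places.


Coupon per period c = face * coupon_rate / m = 6.600000
Periods per year m = 1; per-period yield y/m = 0.034000
Number of cashflows N = 2
Cashflows (t years, CF_t, discount factor 1/(1+y/m)^(m*t), PV):
  t = 1.0000: CF_t = 6.600000, DF = 0.967118, PV = 6.382979
  t = 2.0000: CF_t = 106.600000, DF = 0.935317, PV = 99.704814
Price P = sum_t PV_t = 106.087793
Convexity numerator sum_t t*(t + 1/m) * CF_t / (1+y/m)^(m*t + 2):
  t = 1.0000: term = 11.940220
  t = 2.0000: term = 559.533766
Convexity = (1/P) * sum = 571.473986 / 106.087793 = 5.386802

Answer: Convexity = 5.3868


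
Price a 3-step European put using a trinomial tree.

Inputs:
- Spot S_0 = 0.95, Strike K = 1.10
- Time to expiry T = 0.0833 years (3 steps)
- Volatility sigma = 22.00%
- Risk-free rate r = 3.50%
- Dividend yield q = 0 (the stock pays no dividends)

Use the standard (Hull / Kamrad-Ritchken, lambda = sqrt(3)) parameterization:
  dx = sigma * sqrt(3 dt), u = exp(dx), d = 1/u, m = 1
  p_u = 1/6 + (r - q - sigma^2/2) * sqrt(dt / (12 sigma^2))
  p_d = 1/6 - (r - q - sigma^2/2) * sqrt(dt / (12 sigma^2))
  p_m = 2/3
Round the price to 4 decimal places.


Answer: Price = V(0,0) = 0.1470

Derivation:
dt = T/N = 0.027767; dx = sigma*sqrt(3*dt) = 0.063496
u = exp(dx) = 1.065555; d = 1/u = 0.938478
p_u = 0.169028, p_m = 0.666667, p_d = 0.164305
Discount per step: exp(-r*dt) = 0.999029
Stock lattice S(k, j) with j the centered position index:
  k=0: S(0,+0) = 0.9500
  k=1: S(1,-1) = 0.8916; S(1,+0) = 0.9500; S(1,+1) = 1.0123
  k=2: S(2,-2) = 0.8367; S(2,-1) = 0.8916; S(2,+0) = 0.9500; S(2,+1) = 1.0123; S(2,+2) = 1.0786
  k=3: S(3,-3) = 0.7852; S(3,-2) = 0.8367; S(3,-1) = 0.8916; S(3,+0) = 0.9500; S(3,+1) = 1.0123; S(3,+2) = 1.0786; S(3,+3) = 1.1493
Terminal payoffs V(N, j) = max(K - S_T, 0):
  V(3,-3) = 0.314772; V(3,-2) = 0.263296; V(3,-1) = 0.208446; V(3,+0) = 0.150000; V(3,+1) = 0.087723; V(3,+2) = 0.021363; V(3,+3) = 0.000000
Backward induction: V(k, j) = exp(-r*dt) * [p_u * V(k+1, j+1) + p_m * V(k+1, j) + p_d * V(k+1, j-1)]
  V(2,-2) = exp(-r*dt) * [p_u*0.208446 + p_m*0.263296 + p_d*0.314772] = 0.262228
  V(2,-1) = exp(-r*dt) * [p_u*0.150000 + p_m*0.208446 + p_d*0.263296] = 0.207377
  V(2,+0) = exp(-r*dt) * [p_u*0.087723 + p_m*0.150000 + p_d*0.208446] = 0.148932
  V(2,+1) = exp(-r*dt) * [p_u*0.021363 + p_m*0.087723 + p_d*0.150000] = 0.086654
  V(2,+2) = exp(-r*dt) * [p_u*0.000000 + p_m*0.021363 + p_d*0.087723] = 0.028627
  V(1,-1) = exp(-r*dt) * [p_u*0.148932 + p_m*0.207377 + p_d*0.262228] = 0.206310
  V(1,+0) = exp(-r*dt) * [p_u*0.086654 + p_m*0.148932 + p_d*0.207377] = 0.147864
  V(1,+1) = exp(-r*dt) * [p_u*0.028627 + p_m*0.086654 + p_d*0.148932] = 0.086994
  V(0,+0) = exp(-r*dt) * [p_u*0.086994 + p_m*0.147864 + p_d*0.206310] = 0.147035


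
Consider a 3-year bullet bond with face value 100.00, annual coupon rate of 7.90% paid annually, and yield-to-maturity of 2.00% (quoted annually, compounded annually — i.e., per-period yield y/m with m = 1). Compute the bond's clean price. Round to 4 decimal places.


Coupon per period c = face * coupon_rate / m = 7.900000
Periods per year m = 1; per-period yield y/m = 0.020000
Number of cashflows N = 3
Cashflows (t years, CF_t, discount factor 1/(1+y/m)^(m*t), PV):
  t = 1.0000: CF_t = 7.900000, DF = 0.980392, PV = 7.745098
  t = 2.0000: CF_t = 7.900000, DF = 0.961169, PV = 7.593233
  t = 3.0000: CF_t = 107.900000, DF = 0.942322, PV = 101.676580
Price P = sum_t PV_t = 117.014911

Answer: Price = 117.0149


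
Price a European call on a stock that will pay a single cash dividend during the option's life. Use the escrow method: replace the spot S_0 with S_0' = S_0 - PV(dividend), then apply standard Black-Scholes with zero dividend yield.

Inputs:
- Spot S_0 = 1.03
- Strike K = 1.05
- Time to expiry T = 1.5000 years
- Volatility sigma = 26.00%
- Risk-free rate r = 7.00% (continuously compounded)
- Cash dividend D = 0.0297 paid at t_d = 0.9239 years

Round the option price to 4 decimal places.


Answer: Price = 0.1536

Derivation:
PV(D) = D * exp(-r * t_d) = 0.0297 * 0.93737393 = 0.02784001
S_0' = S_0 - PV(D) = 1.0300 - 0.02784001 = 1.00215999
d1 = (ln(S_0'/K) + (r + sigma^2/2)*T) / (sigma*sqrt(T)) = 0.34251247
d2 = d1 - sigma*sqrt(T) = 0.02407880
exp(-rT) = 0.90032452
N(d1) = 0.63401737; N(d2) = 0.50960512
C = S_0' * N(d1) - K * exp(-rT) * N(d2) = 1.00215999 * 0.63401737 - 1.0500 * 0.90032452 * 0.50960512 = 0.1536


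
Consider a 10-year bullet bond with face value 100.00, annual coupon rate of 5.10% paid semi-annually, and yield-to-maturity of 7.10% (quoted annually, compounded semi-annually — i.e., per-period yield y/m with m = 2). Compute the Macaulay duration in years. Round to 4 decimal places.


Answer: Macaulay duration = 7.7621 years

Derivation:
Coupon per period c = face * coupon_rate / m = 2.550000
Periods per year m = 2; per-period yield y/m = 0.035500
Number of cashflows N = 20
Cashflows (t years, CF_t, discount factor 1/(1+y/m)^(m*t), PV):
  t = 0.5000: CF_t = 2.550000, DF = 0.965717, PV = 2.462578
  t = 1.0000: CF_t = 2.550000, DF = 0.932609, PV = 2.378154
  t = 1.5000: CF_t = 2.550000, DF = 0.900637, PV = 2.296624
  t = 2.0000: CF_t = 2.550000, DF = 0.869760, PV = 2.217889
  t = 2.5000: CF_t = 2.550000, DF = 0.839942, PV = 2.141853
  t = 3.0000: CF_t = 2.550000, DF = 0.811147, PV = 2.068424
  t = 3.5000: CF_t = 2.550000, DF = 0.783338, PV = 1.997512
  t = 4.0000: CF_t = 2.550000, DF = 0.756483, PV = 1.929032
  t = 4.5000: CF_t = 2.550000, DF = 0.730549, PV = 1.862899
  t = 5.0000: CF_t = 2.550000, DF = 0.705503, PV = 1.799033
  t = 5.5000: CF_t = 2.550000, DF = 0.681316, PV = 1.737357
  t = 6.0000: CF_t = 2.550000, DF = 0.657959, PV = 1.677795
  t = 6.5000: CF_t = 2.550000, DF = 0.635402, PV = 1.620275
  t = 7.0000: CF_t = 2.550000, DF = 0.613619, PV = 1.564728
  t = 7.5000: CF_t = 2.550000, DF = 0.592582, PV = 1.511084
  t = 8.0000: CF_t = 2.550000, DF = 0.572267, PV = 1.459280
  t = 8.5000: CF_t = 2.550000, DF = 0.552648, PV = 1.409251
  t = 9.0000: CF_t = 2.550000, DF = 0.533701, PV = 1.360938
  t = 9.5000: CF_t = 2.550000, DF = 0.515404, PV = 1.314281
  t = 10.0000: CF_t = 102.550000, DF = 0.497735, PV = 51.042695
Price P = sum_t PV_t = 85.851682
Macaulay numerator sum_t t * PV_t:
  t * PV_t at t = 0.5000: 1.231289
  t * PV_t at t = 1.0000: 2.378154
  t * PV_t at t = 1.5000: 3.444936
  t * PV_t at t = 2.0000: 4.435778
  t * PV_t at t = 2.5000: 5.354633
  t * PV_t at t = 3.0000: 6.205272
  t * PV_t at t = 3.5000: 6.991293
  t * PV_t at t = 4.0000: 7.716127
  t * PV_t at t = 4.5000: 8.383044
  t * PV_t at t = 5.0000: 8.995165
  t * PV_t at t = 5.5000: 9.555463
  t * PV_t at t = 6.0000: 10.066771
  t * PV_t at t = 6.5000: 10.531790
  t * PV_t at t = 7.0000: 10.953093
  t * PV_t at t = 7.5000: 11.333131
  t * PV_t at t = 8.0000: 11.674237
  t * PV_t at t = 8.5000: 11.978636
  t * PV_t at t = 9.0000: 12.248441
  t * PV_t at t = 9.5000: 12.485669
  t * PV_t at t = 10.0000: 510.426954
Macaulay duration D = (sum_t t * PV_t) / P = 666.389876 / 85.851682 = 7.762106


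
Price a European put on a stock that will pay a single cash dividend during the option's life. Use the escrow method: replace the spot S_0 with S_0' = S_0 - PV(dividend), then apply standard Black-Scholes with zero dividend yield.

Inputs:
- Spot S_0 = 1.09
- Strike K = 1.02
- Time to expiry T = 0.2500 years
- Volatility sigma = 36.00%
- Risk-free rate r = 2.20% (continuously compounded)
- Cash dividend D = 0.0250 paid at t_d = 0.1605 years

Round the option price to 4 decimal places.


PV(D) = D * exp(-r * t_d) = 0.0250 * 0.99647523 = 0.02491188
S_0' = S_0 - PV(D) = 1.0900 - 0.02491188 = 1.06508812
d1 = (ln(S_0'/K) + (r + sigma^2/2)*T) / (sigma*sqrt(T)) = 0.36086061
d2 = d1 - sigma*sqrt(T) = 0.18086061
exp(-rT) = 0.99451510
N(-d1) = 0.35910183; N(-d2) = 0.42823849
P = K * exp(-rT) * N(-d2) - S_0' * N(-d1) = 1.0200 * 0.99451510 * 0.42823849 - 1.06508812 * 0.35910183 = 0.0519

Answer: Price = 0.0519


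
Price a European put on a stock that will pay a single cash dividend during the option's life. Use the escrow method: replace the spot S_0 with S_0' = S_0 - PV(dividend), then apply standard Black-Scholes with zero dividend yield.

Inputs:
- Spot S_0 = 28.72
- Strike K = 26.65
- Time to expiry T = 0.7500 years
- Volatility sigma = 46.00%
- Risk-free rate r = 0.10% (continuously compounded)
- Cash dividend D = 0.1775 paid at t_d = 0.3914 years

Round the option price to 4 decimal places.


PV(D) = D * exp(-r * t_d) = 0.1775 * 0.99960868 = 0.17743054
S_0' = S_0 - PV(D) = 28.7200 - 0.17743054 = 28.54256946
d1 = (ln(S_0'/K) + (r + sigma^2/2)*T) / (sigma*sqrt(T)) = 0.37328830
d2 = d1 - sigma*sqrt(T) = -0.02508339
exp(-rT) = 0.99925028
N(-d1) = 0.35446694; N(-d2) = 0.51000578
P = K * exp(-rT) * N(-d2) - S_0' * N(-d1) = 26.6500 * 0.99925028 * 0.51000578 - 28.54256946 * 0.35446694 = 3.4641

Answer: Price = 3.4641


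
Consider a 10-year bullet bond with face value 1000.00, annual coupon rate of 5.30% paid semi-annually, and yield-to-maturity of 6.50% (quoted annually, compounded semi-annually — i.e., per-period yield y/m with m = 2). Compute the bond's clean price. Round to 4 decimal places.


Coupon per period c = face * coupon_rate / m = 26.500000
Periods per year m = 2; per-period yield y/m = 0.032500
Number of cashflows N = 20
Cashflows (t years, CF_t, discount factor 1/(1+y/m)^(m*t), PV):
  t = 0.5000: CF_t = 26.500000, DF = 0.968523, PV = 25.665860
  t = 1.0000: CF_t = 26.500000, DF = 0.938037, PV = 24.857975
  t = 1.5000: CF_t = 26.500000, DF = 0.908510, PV = 24.075521
  t = 2.0000: CF_t = 26.500000, DF = 0.879913, PV = 23.317696
  t = 2.5000: CF_t = 26.500000, DF = 0.852216, PV = 22.583725
  t = 3.0000: CF_t = 26.500000, DF = 0.825391, PV = 21.872857
  t = 3.5000: CF_t = 26.500000, DF = 0.799410, PV = 21.184365
  t = 4.0000: CF_t = 26.500000, DF = 0.774247, PV = 20.517545
  t = 4.5000: CF_t = 26.500000, DF = 0.749876, PV = 19.871714
  t = 5.0000: CF_t = 26.500000, DF = 0.726272, PV = 19.246212
  t = 5.5000: CF_t = 26.500000, DF = 0.703411, PV = 18.640399
  t = 6.0000: CF_t = 26.500000, DF = 0.681270, PV = 18.053655
  t = 6.5000: CF_t = 26.500000, DF = 0.659826, PV = 17.485381
  t = 7.0000: CF_t = 26.500000, DF = 0.639056, PV = 16.934993
  t = 7.5000: CF_t = 26.500000, DF = 0.618941, PV = 16.401931
  t = 8.0000: CF_t = 26.500000, DF = 0.599458, PV = 15.885647
  t = 8.5000: CF_t = 26.500000, DF = 0.580589, PV = 15.385615
  t = 9.0000: CF_t = 26.500000, DF = 0.562314, PV = 14.901322
  t = 9.5000: CF_t = 26.500000, DF = 0.544614, PV = 14.432273
  t = 10.0000: CF_t = 1026.500000, DF = 0.527471, PV = 541.449238
Price P = sum_t PV_t = 912.763923

Answer: Price = 912.7639


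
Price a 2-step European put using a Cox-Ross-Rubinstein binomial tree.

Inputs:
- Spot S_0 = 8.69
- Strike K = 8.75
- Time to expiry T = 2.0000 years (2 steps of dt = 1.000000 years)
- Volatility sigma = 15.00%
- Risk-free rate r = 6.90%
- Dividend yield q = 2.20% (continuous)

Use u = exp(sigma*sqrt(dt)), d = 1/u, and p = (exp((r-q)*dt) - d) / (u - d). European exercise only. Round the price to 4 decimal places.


Answer: Price = V(0,0) = 0.3118

Derivation:
dt = T/N = 1.000000
u = exp(sigma*sqrt(dt)) = 1.161834; d = 1/u = 0.860708
p = (exp((r-q)*dt) - d) / (u - d) = 0.622377
Discount per step: exp(-r*dt) = 0.933327
Stock lattice S(k, i) with i counting down-moves:
  k=0: S(0,0) = 8.6900
  k=1: S(1,0) = 10.0963; S(1,1) = 7.4796
  k=2: S(2,0) = 11.7303; S(2,1) = 8.6900; S(2,2) = 6.4377
Terminal payoffs V(N, i) = max(K - S_T, 0):
  V(2,0) = 0.000000; V(2,1) = 0.060000; V(2,2) = 2.312290
Backward induction: V(k, i) = exp(-r*dt) * [p * V(k+1, i) + (1-p) * V(k+1, i+1)].
  V(1,0) = exp(-r*dt) * [p*0.000000 + (1-p)*0.060000] = 0.021147
  V(1,1) = exp(-r*dt) * [p*0.060000 + (1-p)*2.312290] = 0.849809
  V(0,0) = exp(-r*dt) * [p*0.021147 + (1-p)*0.849809] = 0.311795


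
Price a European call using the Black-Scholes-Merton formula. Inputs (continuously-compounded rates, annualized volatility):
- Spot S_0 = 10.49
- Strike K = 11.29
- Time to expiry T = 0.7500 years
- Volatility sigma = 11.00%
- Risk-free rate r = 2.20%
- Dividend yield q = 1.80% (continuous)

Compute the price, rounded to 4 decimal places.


d1 = (ln(S/K) + (r - q + 0.5*sigma^2) * T) / (sigma * sqrt(T)) = -0.69237372
d2 = d1 - sigma * sqrt(T) = -0.78763652
exp(-rT) = 0.98363538; exp(-qT) = 0.98659072
C = S_0 * exp(-qT) * N(d1) - K * exp(-rT) * N(d2)
N(d1) = 0.24435133; N(d2) = 0.21545467
C = 10.4900 * 0.98659072 * 0.24435133 - 11.2900 * 0.98363538 * 0.21545467 = 0.1362

Answer: Price = 0.1362


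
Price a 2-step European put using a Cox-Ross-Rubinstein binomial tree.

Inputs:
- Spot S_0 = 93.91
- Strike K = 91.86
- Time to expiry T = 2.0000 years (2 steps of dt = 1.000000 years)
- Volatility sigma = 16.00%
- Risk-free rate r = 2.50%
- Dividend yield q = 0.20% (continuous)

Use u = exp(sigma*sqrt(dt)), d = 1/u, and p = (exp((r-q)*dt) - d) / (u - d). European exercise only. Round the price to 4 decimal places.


Answer: Price = V(0,0) = 4.9207

Derivation:
dt = T/N = 1.000000
u = exp(sigma*sqrt(dt)) = 1.173511; d = 1/u = 0.852144
p = (exp((r-q)*dt) - d) / (u - d) = 0.532484
Discount per step: exp(-r*dt) = 0.975310
Stock lattice S(k, i) with i counting down-moves:
  k=0: S(0,0) = 93.9100
  k=1: S(1,0) = 110.2044; S(1,1) = 80.0248
  k=2: S(2,0) = 129.3261; S(2,1) = 93.9100; S(2,2) = 68.1927
Terminal payoffs V(N, i) = max(K - S_T, 0):
  V(2,0) = 0.000000; V(2,1) = 0.000000; V(2,2) = 23.667344
Backward induction: V(k, i) = exp(-r*dt) * [p * V(k+1, i) + (1-p) * V(k+1, i+1)].
  V(1,0) = exp(-r*dt) * [p*0.000000 + (1-p)*0.000000] = 0.000000
  V(1,1) = exp(-r*dt) * [p*0.000000 + (1-p)*23.667344] = 10.791675
  V(0,0) = exp(-r*dt) * [p*0.000000 + (1-p)*10.791675] = 4.920715


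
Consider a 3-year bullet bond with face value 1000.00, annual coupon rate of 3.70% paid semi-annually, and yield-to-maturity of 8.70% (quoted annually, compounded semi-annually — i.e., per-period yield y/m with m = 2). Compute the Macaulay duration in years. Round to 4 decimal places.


Coupon per period c = face * coupon_rate / m = 18.500000
Periods per year m = 2; per-period yield y/m = 0.043500
Number of cashflows N = 6
Cashflows (t years, CF_t, discount factor 1/(1+y/m)^(m*t), PV):
  t = 0.5000: CF_t = 18.500000, DF = 0.958313, PV = 17.728797
  t = 1.0000: CF_t = 18.500000, DF = 0.918365, PV = 16.989743
  t = 1.5000: CF_t = 18.500000, DF = 0.880081, PV = 16.281498
  t = 2.0000: CF_t = 18.500000, DF = 0.843393, PV = 15.602777
  t = 2.5000: CF_t = 18.500000, DF = 0.808235, PV = 14.952350
  t = 3.0000: CF_t = 1018.500000, DF = 0.774543, PV = 788.871585
Price P = sum_t PV_t = 870.426751
Macaulay numerator sum_t t * PV_t:
  t * PV_t at t = 0.5000: 8.864399
  t * PV_t at t = 1.0000: 16.989743
  t * PV_t at t = 1.5000: 24.422247
  t * PV_t at t = 2.0000: 31.205555
  t * PV_t at t = 2.5000: 37.380876
  t * PV_t at t = 3.0000: 2366.614754
Macaulay duration D = (sum_t t * PV_t) / P = 2485.477574 / 870.426751 = 2.855470

Answer: Macaulay duration = 2.8555 years


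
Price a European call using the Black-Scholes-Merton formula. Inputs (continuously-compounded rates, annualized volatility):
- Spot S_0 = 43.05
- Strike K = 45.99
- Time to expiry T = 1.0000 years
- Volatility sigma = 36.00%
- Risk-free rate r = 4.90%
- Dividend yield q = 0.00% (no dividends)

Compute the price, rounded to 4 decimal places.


Answer: Price = 5.8390

Derivation:
d1 = (ln(S/K) + (r - q + 0.5*sigma^2) * T) / (sigma * sqrt(T)) = 0.13260625
d2 = d1 - sigma * sqrt(T) = -0.22739375
exp(-rT) = 0.95218113; exp(-qT) = 1.00000000
C = S_0 * exp(-qT) * N(d1) - K * exp(-rT) * N(d2)
N(d1) = 0.55274760; N(d2) = 0.41005879
C = 43.0500 * 1.00000000 * 0.55274760 - 45.9900 * 0.95218113 * 0.41005879 = 5.8390


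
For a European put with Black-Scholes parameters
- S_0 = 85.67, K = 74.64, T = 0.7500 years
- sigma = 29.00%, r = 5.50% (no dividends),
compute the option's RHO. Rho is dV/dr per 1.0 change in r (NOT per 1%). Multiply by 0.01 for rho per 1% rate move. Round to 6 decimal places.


d1 = 0.8386058427; d2 = 0.5874584756
phi(d1) = 0.2806720388; exp(-qT) = 1.0000000000; exp(-rT) = 0.9595892027
N(-d2) = 0.2784479154
Rho = -K*T*exp(-rT)*N(-d2) = -74.6400 * 0.7500 * 0.9595892027 * 0.2784479154 = -14.957610

Answer: Rho = -14.957610


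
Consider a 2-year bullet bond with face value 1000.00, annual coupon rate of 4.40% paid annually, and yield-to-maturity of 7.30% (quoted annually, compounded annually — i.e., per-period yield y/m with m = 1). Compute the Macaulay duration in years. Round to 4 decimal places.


Answer: Macaulay duration = 1.9567 years

Derivation:
Coupon per period c = face * coupon_rate / m = 44.000000
Periods per year m = 1; per-period yield y/m = 0.073000
Number of cashflows N = 2
Cashflows (t years, CF_t, discount factor 1/(1+y/m)^(m*t), PV):
  t = 1.0000: CF_t = 44.000000, DF = 0.931966, PV = 41.006524
  t = 2.0000: CF_t = 1044.000000, DF = 0.868561, PV = 906.778167
Price P = sum_t PV_t = 947.784691
Macaulay numerator sum_t t * PV_t:
  t * PV_t at t = 1.0000: 41.006524
  t * PV_t at t = 2.0000: 1813.556334
Macaulay duration D = (sum_t t * PV_t) / P = 1854.562857 / 947.784691 = 1.956734


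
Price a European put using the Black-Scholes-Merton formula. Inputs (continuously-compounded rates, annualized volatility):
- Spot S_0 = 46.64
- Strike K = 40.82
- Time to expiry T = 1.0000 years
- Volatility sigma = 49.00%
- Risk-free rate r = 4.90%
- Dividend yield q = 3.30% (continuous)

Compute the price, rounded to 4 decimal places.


d1 = (ln(S/K) + (r - q + 0.5*sigma^2) * T) / (sigma * sqrt(T)) = 0.54966609
d2 = d1 - sigma * sqrt(T) = 0.05966609
exp(-rT) = 0.95218113; exp(-qT) = 0.96753856
P = K * exp(-rT) * N(-d2) - S_0 * exp(-qT) * N(-d1)
N(-d1) = 0.29127421; N(-d2) = 0.47621079
P = 40.8200 * 0.95218113 * 0.47621079 - 46.6400 * 0.96753856 * 0.29127421 = 5.3653

Answer: Price = 5.3653


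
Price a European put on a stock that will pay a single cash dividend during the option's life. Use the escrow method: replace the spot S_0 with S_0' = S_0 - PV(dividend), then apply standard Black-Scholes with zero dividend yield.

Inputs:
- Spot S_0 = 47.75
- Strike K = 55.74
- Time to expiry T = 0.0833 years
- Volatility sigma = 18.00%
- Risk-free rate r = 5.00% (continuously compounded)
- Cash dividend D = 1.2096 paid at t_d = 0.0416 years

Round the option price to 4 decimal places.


PV(D) = D * exp(-r * t_d) = 1.2096 * 0.99792216 = 1.20708665
S_0' = S_0 - PV(D) = 47.7500 - 1.20708665 = 46.54291335
d1 = (ln(S_0'/K) + (r + sigma^2/2)*T) / (sigma*sqrt(T)) = -3.36487011
d2 = d1 - sigma*sqrt(T) = -3.41682124
exp(-rT) = 0.99584366
N(-d1) = 0.99961710; N(-d2) = 0.99968322
P = K * exp(-rT) * N(-d2) - S_0' * N(-d1) = 55.7400 * 0.99584366 * 0.99968322 - 46.54291335 * 0.99961710 = 8.9656

Answer: Price = 8.9656


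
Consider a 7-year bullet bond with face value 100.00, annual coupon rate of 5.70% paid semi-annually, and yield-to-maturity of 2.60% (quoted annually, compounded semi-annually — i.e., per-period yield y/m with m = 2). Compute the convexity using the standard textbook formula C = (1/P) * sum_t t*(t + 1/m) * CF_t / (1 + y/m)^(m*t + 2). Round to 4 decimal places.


Coupon per period c = face * coupon_rate / m = 2.850000
Periods per year m = 2; per-period yield y/m = 0.013000
Number of cashflows N = 14
Cashflows (t years, CF_t, discount factor 1/(1+y/m)^(m*t), PV):
  t = 0.5000: CF_t = 2.850000, DF = 0.987167, PV = 2.813425
  t = 1.0000: CF_t = 2.850000, DF = 0.974498, PV = 2.777320
  t = 1.5000: CF_t = 2.850000, DF = 0.961992, PV = 2.741678
  t = 2.0000: CF_t = 2.850000, DF = 0.949647, PV = 2.706494
  t = 2.5000: CF_t = 2.850000, DF = 0.937460, PV = 2.671761
  t = 3.0000: CF_t = 2.850000, DF = 0.925429, PV = 2.637474
  t = 3.5000: CF_t = 2.850000, DF = 0.913553, PV = 2.603627
  t = 4.0000: CF_t = 2.850000, DF = 0.901829, PV = 2.570214
  t = 4.5000: CF_t = 2.850000, DF = 0.890256, PV = 2.537230
  t = 5.0000: CF_t = 2.850000, DF = 0.878831, PV = 2.504669
  t = 5.5000: CF_t = 2.850000, DF = 0.867553, PV = 2.472527
  t = 6.0000: CF_t = 2.850000, DF = 0.856420, PV = 2.440796
  t = 6.5000: CF_t = 2.850000, DF = 0.845429, PV = 2.409473
  t = 7.0000: CF_t = 102.850000, DF = 0.834580, PV = 85.836512
Price P = sum_t PV_t = 119.723202
Convexity numerator sum_t t*(t + 1/m) * CF_t / (1+y/m)^(m*t + 2):
  t = 0.5000: term = 1.370839
  t = 1.0000: term = 4.059741
  t = 1.5000: term = 8.015284
  t = 2.0000: term = 13.187370
  t = 2.5000: term = 19.527201
  t = 3.0000: term = 26.987248
  t = 3.5000: term = 35.521221
  t = 4.0000: term = 45.084049
  t = 4.5000: term = 55.631847
  t = 5.0000: term = 67.121895
  t = 5.5000: term = 79.512610
  t = 6.0000: term = 92.763523
  t = 6.5000: term = 106.835251
  t = 7.0000: term = 4391.495820
Convexity = (1/P) * sum = 4947.113899 / 119.723202 = 41.321263

Answer: Convexity = 41.3213


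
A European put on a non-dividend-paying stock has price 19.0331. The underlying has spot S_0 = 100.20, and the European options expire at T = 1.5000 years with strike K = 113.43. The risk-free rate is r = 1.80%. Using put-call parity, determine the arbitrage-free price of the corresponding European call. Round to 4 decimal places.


Put-call parity: C - P = S_0 * exp(-qT) - K * exp(-rT).
S_0 * exp(-qT) = 100.2000 * 1.00000000 = 100.20000000
K * exp(-rT) = 113.4300 * 0.97336124 = 110.40836563
C = P + S*exp(-qT) - K*exp(-rT)
C = 19.0331 + 100.20000000 - 110.40836563 = 8.8247

Answer: Call price = 8.8247


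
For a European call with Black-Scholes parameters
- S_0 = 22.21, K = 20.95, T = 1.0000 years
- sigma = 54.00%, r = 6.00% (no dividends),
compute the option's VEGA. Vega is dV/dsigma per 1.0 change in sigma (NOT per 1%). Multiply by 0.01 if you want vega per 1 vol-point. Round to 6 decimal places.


d1 = 0.4892666510; d2 = -0.0507333490
phi(d1) = 0.3539394375; exp(-qT) = 1.0000000000; exp(-rT) = 0.9417645336
Vega = S * exp(-qT) * phi(d1) * sqrt(T) = 22.2100 * 1.0000000000 * 0.3539394375 * 1.0000000000 = 7.860995

Answer: Vega = 7.860995


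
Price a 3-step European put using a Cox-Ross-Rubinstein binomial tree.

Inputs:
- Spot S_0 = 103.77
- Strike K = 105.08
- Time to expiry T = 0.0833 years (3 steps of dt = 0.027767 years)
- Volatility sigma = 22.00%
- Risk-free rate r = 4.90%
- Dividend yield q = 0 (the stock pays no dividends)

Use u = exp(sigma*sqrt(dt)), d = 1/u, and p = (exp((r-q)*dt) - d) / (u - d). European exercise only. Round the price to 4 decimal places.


dt = T/N = 0.027767
u = exp(sigma*sqrt(dt)) = 1.037340; d = 1/u = 0.964004
p = (exp((r-q)*dt) - d) / (u - d) = 0.509402
Discount per step: exp(-r*dt) = 0.998640
Stock lattice S(k, i) with i counting down-moves:
  k=0: S(0,0) = 103.7700
  k=1: S(1,0) = 107.6447; S(1,1) = 100.0347
  k=2: S(2,0) = 111.6641; S(2,1) = 103.7700; S(2,2) = 96.4339
  k=3: S(3,0) = 115.8336; S(3,1) = 107.6447; S(3,2) = 100.0347; S(3,3) = 92.9628
Terminal payoffs V(N, i) = max(K - S_T, 0):
  V(3,0) = 0.000000; V(3,1) = 0.000000; V(3,2) = 5.045255; V(3,3) = 12.117246
Backward induction: V(k, i) = exp(-r*dt) * [p * V(k+1, i) + (1-p) * V(k+1, i+1)].
  V(2,0) = exp(-r*dt) * [p*0.000000 + (1-p)*0.000000] = 0.000000
  V(2,1) = exp(-r*dt) * [p*0.000000 + (1-p)*5.045255] = 2.471829
  V(2,2) = exp(-r*dt) * [p*5.045255 + (1-p)*12.117246] = 8.503186
  V(1,0) = exp(-r*dt) * [p*0.000000 + (1-p)*2.471829] = 1.211027
  V(1,1) = exp(-r*dt) * [p*2.471829 + (1-p)*8.503186] = 5.423419
  V(0,0) = exp(-r*dt) * [p*1.211027 + (1-p)*5.423419] = 3.273163

Answer: Price = V(0,0) = 3.2732


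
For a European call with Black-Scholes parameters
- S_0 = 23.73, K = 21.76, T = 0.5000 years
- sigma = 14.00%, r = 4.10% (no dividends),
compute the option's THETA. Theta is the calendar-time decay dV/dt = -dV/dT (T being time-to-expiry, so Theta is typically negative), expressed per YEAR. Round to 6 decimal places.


Answer: Theta = -1.236047

Derivation:
d1 = 1.1320441010; d2 = 1.0330491516
phi(d1) = 0.2101990255; exp(-qT) = 1.0000000000; exp(-rT) = 0.9797086965
Theta = -S*exp(-qT)*phi(d1)*sigma/(2*sqrt(T)) - r*K*exp(-rT)*N(d2) + q*S*exp(-qT)*N(d1)
N(d1) = 0.8711920530; N(d2) = 0.8492095513; sqrt(T) = 0.7071067812
Term 1 = -23.7300 * 1.0000000000 * 0.2101990255 * 0.1400 / (2 * 0.7071067812) = -0.4937890719
Term 2 = -0.0410 * 21.7600 * 0.9797086965 * 0.8492095513 = -0.7422574769
Term 3 = 0 (no dividend yield, q = 0)
Theta = -0.4937890719 + (-0.7422574769) + (0.0000000000) = -1.236047


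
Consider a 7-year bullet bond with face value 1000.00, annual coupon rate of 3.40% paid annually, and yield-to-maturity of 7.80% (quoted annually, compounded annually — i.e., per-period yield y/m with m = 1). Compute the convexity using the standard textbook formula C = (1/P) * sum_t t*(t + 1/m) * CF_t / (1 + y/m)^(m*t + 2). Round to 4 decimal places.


Coupon per period c = face * coupon_rate / m = 34.000000
Periods per year m = 1; per-period yield y/m = 0.078000
Number of cashflows N = 7
Cashflows (t years, CF_t, discount factor 1/(1+y/m)^(m*t), PV):
  t = 1.0000: CF_t = 34.000000, DF = 0.927644, PV = 31.539889
  t = 2.0000: CF_t = 34.000000, DF = 0.860523, PV = 29.257782
  t = 3.0000: CF_t = 34.000000, DF = 0.798259, PV = 27.140799
  t = 4.0000: CF_t = 34.000000, DF = 0.740500, PV = 25.176994
  t = 5.0000: CF_t = 34.000000, DF = 0.686920, PV = 23.355282
  t = 6.0000: CF_t = 34.000000, DF = 0.637217, PV = 21.665382
  t = 7.0000: CF_t = 1034.000000, DF = 0.591111, PV = 611.208257
Price P = sum_t PV_t = 769.344385
Convexity numerator sum_t t*(t + 1/m) * CF_t / (1+y/m)^(m*t + 2):
  t = 1.0000: term = 54.281599
  t = 2.0000: term = 151.061963
  t = 3.0000: term = 280.263382
  t = 4.0000: term = 433.307641
  t = 5.0000: term = 602.932710
  t = 6.0000: term = 783.029494
  t = 7.0000: term = 29453.690444
Convexity = (1/P) * sum = 31758.567233 / 769.344385 = 41.280040

Answer: Convexity = 41.2800


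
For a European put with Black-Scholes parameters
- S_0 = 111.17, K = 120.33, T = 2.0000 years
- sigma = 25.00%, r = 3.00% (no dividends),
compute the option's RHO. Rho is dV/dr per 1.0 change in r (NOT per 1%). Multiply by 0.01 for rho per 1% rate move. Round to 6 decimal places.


d1 = 0.1225347966; d2 = -0.2310185940
phi(d1) = 0.3959584801; exp(-qT) = 1.0000000000; exp(-rT) = 0.9417645336
N(-d2) = 0.5913498216
Rho = -K*T*exp(-rT)*N(-d2) = -120.3300 * 2.0000 * 0.9417645336 * 0.5913498216 = -134.026511

Answer: Rho = -134.026511


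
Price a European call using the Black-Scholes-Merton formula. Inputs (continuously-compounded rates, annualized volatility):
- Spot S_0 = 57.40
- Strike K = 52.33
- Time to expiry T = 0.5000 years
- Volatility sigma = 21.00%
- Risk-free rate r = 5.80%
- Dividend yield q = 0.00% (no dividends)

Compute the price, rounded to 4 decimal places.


d1 = (ln(S/K) + (r - q + 0.5*sigma^2) * T) / (sigma * sqrt(T)) = 0.89229793
d2 = d1 - sigma * sqrt(T) = 0.74380551
exp(-rT) = 0.97141646; exp(-qT) = 1.00000000
C = S_0 * exp(-qT) * N(d1) - K * exp(-rT) * N(d2)
N(d1) = 0.81388337; N(d2) = 0.77150293
C = 57.4000 * 1.00000000 * 0.81388337 - 52.3300 * 0.97141646 * 0.77150293 = 7.4982

Answer: Price = 7.4982


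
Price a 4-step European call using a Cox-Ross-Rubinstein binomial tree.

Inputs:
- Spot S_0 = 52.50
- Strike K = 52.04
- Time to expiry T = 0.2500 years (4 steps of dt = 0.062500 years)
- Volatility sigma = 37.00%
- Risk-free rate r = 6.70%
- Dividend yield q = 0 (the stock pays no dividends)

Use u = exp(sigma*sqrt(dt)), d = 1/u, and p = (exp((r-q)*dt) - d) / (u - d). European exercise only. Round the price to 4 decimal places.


Answer: Price = V(0,0) = 4.3683

Derivation:
dt = T/N = 0.062500
u = exp(sigma*sqrt(dt)) = 1.096913; d = 1/u = 0.911649
p = (exp((r-q)*dt) - d) / (u - d) = 0.499542
Discount per step: exp(-r*dt) = 0.995821
Stock lattice S(k, i) with i counting down-moves:
  k=0: S(0,0) = 52.5000
  k=1: S(1,0) = 57.5879; S(1,1) = 47.8616
  k=2: S(2,0) = 63.1690; S(2,1) = 52.5000; S(2,2) = 43.6330
  k=3: S(3,0) = 69.2909; S(3,1) = 57.5879; S(3,2) = 47.8616; S(3,3) = 39.7780
  k=4: S(4,0) = 76.0061; S(4,1) = 63.1690; S(4,2) = 52.5000; S(4,3) = 43.6330; S(4,4) = 36.2636
Terminal payoffs V(N, i) = max(S_T - K, 0):
  V(4,0) = 23.966067; V(4,1) = 11.128968; V(4,2) = 0.460000; V(4,3) = 0.000000; V(4,4) = 0.000000
Backward induction: V(k, i) = exp(-r*dt) * [p * V(k+1, i) + (1-p) * V(k+1, i+1)].
  V(3,0) = exp(-r*dt) * [p*23.966067 + (1-p)*11.128968] = 17.468333
  V(3,1) = exp(-r*dt) * [p*11.128968 + (1-p)*0.460000] = 5.765402
  V(3,2) = exp(-r*dt) * [p*0.460000 + (1-p)*0.000000] = 0.228829
  V(3,3) = exp(-r*dt) * [p*0.000000 + (1-p)*0.000000] = 0.000000
  V(2,0) = exp(-r*dt) * [p*17.468333 + (1-p)*5.765402] = 11.562983
  V(2,1) = exp(-r*dt) * [p*5.765402 + (1-p)*0.228829] = 2.982065
  V(2,2) = exp(-r*dt) * [p*0.228829 + (1-p)*0.000000] = 0.113832
  V(1,0) = exp(-r*dt) * [p*11.562983 + (1-p)*2.982065] = 7.238218
  V(1,1) = exp(-r*dt) * [p*2.982065 + (1-p)*0.113832] = 1.540171
  V(0,0) = exp(-r*dt) * [p*7.238218 + (1-p)*1.540171] = 4.368253


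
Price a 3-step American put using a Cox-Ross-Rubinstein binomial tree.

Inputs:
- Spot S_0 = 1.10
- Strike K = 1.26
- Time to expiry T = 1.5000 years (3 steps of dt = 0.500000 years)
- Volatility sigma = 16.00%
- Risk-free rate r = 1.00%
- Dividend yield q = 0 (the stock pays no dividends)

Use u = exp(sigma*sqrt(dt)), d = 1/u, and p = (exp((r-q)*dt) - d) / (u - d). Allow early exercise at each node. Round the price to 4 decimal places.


dt = T/N = 0.500000
u = exp(sigma*sqrt(dt)) = 1.119785; d = 1/u = 0.893028
p = (exp((r-q)*dt) - d) / (u - d) = 0.493851
Discount per step: exp(-r*dt) = 0.995012
Stock lattice S(k, i) with i counting down-moves:
  k=0: S(0,0) = 1.1000
  k=1: S(1,0) = 1.2318; S(1,1) = 0.9823
  k=2: S(2,0) = 1.3793; S(2,1) = 1.1000; S(2,2) = 0.8772
  k=3: S(3,0) = 1.5445; S(3,1) = 1.2318; S(3,2) = 0.9823; S(3,3) = 0.7834
Terminal payoffs V(N, i) = max(K - S_T, 0):
  V(3,0) = 0.000000; V(3,1) = 0.028236; V(3,2) = 0.277669; V(3,3) = 0.476592
Backward induction: V(k, i) = exp(-r*dt) * [p * V(k+1, i) + (1-p) * V(k+1, i+1)]; then take max(V_cont, immediate exercise) for American.
  V(2,0) = exp(-r*dt) * [p*0.000000 + (1-p)*0.028236] = 0.014220; exercise = 0.000000; V(2,0) = max -> 0.014220
  V(2,1) = exp(-r*dt) * [p*0.028236 + (1-p)*0.277669] = 0.153716; exercise = 0.160000; V(2,1) = max -> 0.160000
  V(2,2) = exp(-r*dt) * [p*0.277669 + (1-p)*0.476592] = 0.376466; exercise = 0.382751; V(2,2) = max -> 0.382751
  V(1,0) = exp(-r*dt) * [p*0.014220 + (1-p)*0.160000] = 0.087568; exercise = 0.028236; V(1,0) = max -> 0.087568
  V(1,1) = exp(-r*dt) * [p*0.160000 + (1-p)*0.382751] = 0.271385; exercise = 0.277669; V(1,1) = max -> 0.277669
  V(0,0) = exp(-r*dt) * [p*0.087568 + (1-p)*0.277669] = 0.182871; exercise = 0.160000; V(0,0) = max -> 0.182871

Answer: Price = V(0,0) = 0.1829


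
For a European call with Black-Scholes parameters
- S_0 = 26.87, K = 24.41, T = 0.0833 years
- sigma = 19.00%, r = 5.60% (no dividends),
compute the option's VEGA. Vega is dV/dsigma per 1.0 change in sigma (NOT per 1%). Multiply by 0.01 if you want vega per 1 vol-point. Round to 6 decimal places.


d1 = 1.8634377374; d2 = 1.8086004326
phi(d1) = 0.0702890935; exp(-qT) = 1.0000000000; exp(-rT) = 0.9953460633
Vega = S * exp(-qT) * phi(d1) * sqrt(T) = 26.8700 * 1.0000000000 * 0.0702890935 * 0.2886173938 = 0.545102

Answer: Vega = 0.545102
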